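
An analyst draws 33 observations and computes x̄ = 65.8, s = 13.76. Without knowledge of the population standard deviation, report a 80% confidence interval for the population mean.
(62.66, 68.94)

t-interval (σ unknown):
df = n - 1 = 32
t* = 1.309 for 80% confidence

Margin of error = t* · s/√n = 1.309 · 13.76/√33 = 3.14

CI: (62.66, 68.94)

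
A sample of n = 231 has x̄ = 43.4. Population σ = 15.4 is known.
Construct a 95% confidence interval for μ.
(41.41, 45.39)

z-interval (σ known):
z* = 1.960 for 95% confidence

Margin of error = z* · σ/√n = 1.960 · 15.4/√231 = 1.99

CI: (43.4 - 1.99, 43.4 + 1.99) = (41.41, 45.39)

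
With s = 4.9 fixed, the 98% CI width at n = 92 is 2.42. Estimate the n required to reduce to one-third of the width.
n ≈ 828

CI width ∝ 1/√n
To reduce width by factor 3, need √n to grow by 3 → need 3² = 9 times as many samples.

Current: n = 92, width = 2.42
New: n = 828, width ≈ 0.79

Width reduced by factor of 2.42/0.79 = 3.06.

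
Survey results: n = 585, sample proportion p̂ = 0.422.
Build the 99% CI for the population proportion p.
(0.369, 0.475)

Proportion CI:
SE = √(p̂(1-p̂)/n) = √(0.422 · 0.578 / 585) = 0.02042

z* = 2.576
Margin = z* · SE = 2.576 · 0.02042 = 0.0526

CI: 0.422 ± 0.0526 = (0.369, 0.475)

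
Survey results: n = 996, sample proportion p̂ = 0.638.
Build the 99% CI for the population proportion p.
(0.599, 0.677)

Proportion CI:
SE = √(p̂(1-p̂)/n) = √(0.638 · 0.362 / 996) = 0.01523

z* = 2.576
Margin = z* · SE = 2.576 · 0.01523 = 0.0392

CI: 0.638 ± 0.0392 = (0.599, 0.677)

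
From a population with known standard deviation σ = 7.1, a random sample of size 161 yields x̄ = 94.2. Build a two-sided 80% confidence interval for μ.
(93.48, 94.92)

z-interval (σ known):
z* = 1.282 for 80% confidence

Margin of error = z* · σ/√n = 1.282 · 7.1/√161 = 0.72

CI: (94.2 - 0.72, 94.2 + 0.72) = (93.48, 94.92)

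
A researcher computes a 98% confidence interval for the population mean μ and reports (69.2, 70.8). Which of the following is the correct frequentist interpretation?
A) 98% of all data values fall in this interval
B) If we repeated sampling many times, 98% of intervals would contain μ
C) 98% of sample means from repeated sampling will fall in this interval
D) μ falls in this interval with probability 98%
B

A) Wrong — a CI is about the parameter μ, not individual data values.
B) Correct — this is the frequentist long-run coverage interpretation.
C) Wrong — coverage applies to intervals containing μ, not to future x̄ values.
D) Wrong — μ is fixed; the randomness lives in the interval, not in μ.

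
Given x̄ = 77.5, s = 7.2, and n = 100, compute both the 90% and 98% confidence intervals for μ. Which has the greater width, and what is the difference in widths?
98% CI is wider by 1.02

df = 99
90% CI: t* = 1.660, (76.30, 78.70), width = 2 · t* · s/√n = 2.39
98% CI: t* = 2.365, (75.80, 79.20), width = 2 · t* · s/√n = 3.41

The 98% CI is wider by 3.41 - 2.39 = 1.02.
Higher confidence requires a wider interval.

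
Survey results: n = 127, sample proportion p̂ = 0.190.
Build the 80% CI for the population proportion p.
(0.145, 0.235)

Proportion CI:
SE = √(p̂(1-p̂)/n) = √(0.190 · 0.810 / 127) = 0.03481

z* = 1.282
Margin = z* · SE = 1.282 · 0.03481 = 0.0446

CI: 0.190 ± 0.0446 = (0.145, 0.235)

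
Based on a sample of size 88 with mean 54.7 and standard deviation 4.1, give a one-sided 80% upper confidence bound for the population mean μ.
μ ≤ 55.07

Upper bound (one-sided):
t* = 0.846 (one-sided for 80%)
Upper bound = x̄ + t* · s/√n = 54.7 + 0.846 · 4.1/√88 = 55.07

We are 80% confident that μ ≤ 55.07.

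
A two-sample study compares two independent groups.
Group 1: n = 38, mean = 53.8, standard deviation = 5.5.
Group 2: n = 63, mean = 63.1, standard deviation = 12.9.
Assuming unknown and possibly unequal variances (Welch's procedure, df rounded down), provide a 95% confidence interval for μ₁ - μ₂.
(-12.98, -5.62)

Difference: x̄₁ - x̄₂ = -9.30
SE = √(s₁²/n₁ + s₂²/n₂) = √(5.5²/38 + 12.9²/63) = 1.8540
df = 91.13 → 91 (Welch–Satterthwaite, rounded down)
t* = 1.986

CI: -9.30 ± 1.986 · 1.8540 = -9.30 ± 3.68 = (-12.98, -5.62)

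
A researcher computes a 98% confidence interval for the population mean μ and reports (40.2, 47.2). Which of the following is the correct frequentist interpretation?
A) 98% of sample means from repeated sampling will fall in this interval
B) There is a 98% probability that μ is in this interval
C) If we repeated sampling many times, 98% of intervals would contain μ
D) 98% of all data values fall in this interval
C

A) Wrong — coverage applies to intervals containing μ, not to future x̄ values.
B) Wrong — μ is fixed; the randomness lives in the interval, not in μ.
C) Correct — this is the frequentist long-run coverage interpretation.
D) Wrong — a CI is about the parameter μ, not individual data values.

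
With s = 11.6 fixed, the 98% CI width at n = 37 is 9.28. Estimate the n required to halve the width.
n ≈ 148

CI width ∝ 1/√n
To reduce width by factor 2, need √n to grow by 2 → need 2² = 4 times as many samples.

Current: n = 37, width = 9.28
New: n = 148, width ≈ 4.49

Width reduced by factor of 9.28/4.49 = 2.07.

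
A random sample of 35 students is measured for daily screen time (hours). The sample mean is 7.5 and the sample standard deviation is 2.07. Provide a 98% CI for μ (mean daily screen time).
(6.65, 8.35)

t-interval (σ unknown):
df = n - 1 = 34
t* = 2.441 for 98% confidence

Margin of error = t* · s/√n = 2.441 · 2.07/√35 = 0.85

CI: (6.65, 8.35)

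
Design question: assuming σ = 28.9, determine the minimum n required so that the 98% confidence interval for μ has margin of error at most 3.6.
n ≥ 349

For margin E ≤ 3.6:
n ≥ (z* · σ / E)²
n ≥ (2.326 · 28.9 / 3.6)²
n ≥ 348.67

Minimum n = 349 (rounding up)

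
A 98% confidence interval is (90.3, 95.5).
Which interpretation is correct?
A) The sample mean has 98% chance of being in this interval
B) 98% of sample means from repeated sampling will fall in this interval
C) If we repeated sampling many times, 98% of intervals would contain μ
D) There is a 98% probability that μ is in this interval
C

A) Wrong — x̄ is observed and sits in the interval by construction.
B) Wrong — coverage applies to intervals containing μ, not to future x̄ values.
C) Correct — this is the frequentist long-run coverage interpretation.
D) Wrong — μ is fixed; the randomness lives in the interval, not in μ.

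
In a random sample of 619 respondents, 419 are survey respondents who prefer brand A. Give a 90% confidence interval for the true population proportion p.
(0.646, 0.708)

Proportion CI:
p̂ = 419/619 = 0.67690
SE = √(p̂(1-p̂)/n) = √(0.67690 · 0.32310 / 619) = 0.01880

z* = 1.645
Margin = z* · SE = 1.645 · 0.01880 = 0.0309

CI: 0.67690 ± 0.0309 = (0.646, 0.708)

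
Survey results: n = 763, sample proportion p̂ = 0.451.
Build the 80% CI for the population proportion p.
(0.428, 0.474)

Proportion CI:
SE = √(p̂(1-p̂)/n) = √(0.451 · 0.549 / 763) = 0.01801

z* = 1.282
Margin = z* · SE = 1.282 · 0.01801 = 0.0231

CI: 0.451 ± 0.0231 = (0.428, 0.474)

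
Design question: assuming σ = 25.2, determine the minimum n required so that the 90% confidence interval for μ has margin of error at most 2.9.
n ≥ 205

For margin E ≤ 2.9:
n ≥ (z* · σ / E)²
n ≥ (1.645 · 25.2 / 2.9)²
n ≥ 204.33

Minimum n = 205 (rounding up)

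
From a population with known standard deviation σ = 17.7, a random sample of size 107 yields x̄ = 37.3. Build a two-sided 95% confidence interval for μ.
(33.95, 40.65)

z-interval (σ known):
z* = 1.960 for 95% confidence

Margin of error = z* · σ/√n = 1.960 · 17.7/√107 = 3.35

CI: (37.3 - 3.35, 37.3 + 3.35) = (33.95, 40.65)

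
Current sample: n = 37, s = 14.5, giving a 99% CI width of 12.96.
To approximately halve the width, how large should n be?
n ≈ 148

CI width ∝ 1/√n
To reduce width by factor 2, need √n to grow by 2 → need 2² = 4 times as many samples.

Current: n = 37, width = 12.96
New: n = 148, width ≈ 6.22

Width reduced by factor of 12.96/6.22 = 2.08.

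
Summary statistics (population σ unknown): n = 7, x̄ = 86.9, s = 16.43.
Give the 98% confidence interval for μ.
(67.38, 106.42)

t-interval (σ unknown):
df = n - 1 = 6
t* = 3.143 for 98% confidence

Margin of error = t* · s/√n = 3.143 · 16.43/√7 = 19.52

CI: (67.38, 106.42)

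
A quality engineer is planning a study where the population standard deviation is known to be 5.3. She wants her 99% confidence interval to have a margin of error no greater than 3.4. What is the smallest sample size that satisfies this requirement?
n ≥ 17

For margin E ≤ 3.4:
n ≥ (z* · σ / E)²
n ≥ (2.576 · 5.3 / 3.4)²
n ≥ 16.12

Minimum n = 17 (rounding up)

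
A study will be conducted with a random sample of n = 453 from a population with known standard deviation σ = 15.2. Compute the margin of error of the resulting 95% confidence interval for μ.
Margin of error = 1.40

Margin of error = z* · σ/√n
= 1.960 · 15.2/√453
= 1.960 · 15.2/21.2838
= 1.40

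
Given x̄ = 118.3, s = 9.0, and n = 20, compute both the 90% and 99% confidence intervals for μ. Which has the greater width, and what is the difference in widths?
99% CI is wider by 4.56

df = 19
90% CI: t* = 1.729, (114.82, 121.78), width = 2 · t* · s/√n = 6.96
99% CI: t* = 2.861, (112.54, 124.06), width = 2 · t* · s/√n = 11.52

The 99% CI is wider by 11.52 - 6.96 = 4.56.
Higher confidence requires a wider interval.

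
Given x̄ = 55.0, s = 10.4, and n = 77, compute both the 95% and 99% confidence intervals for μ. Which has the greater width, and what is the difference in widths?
99% CI is wider by 1.54

df = 76
95% CI: t* = 1.992, (52.64, 57.36), width = 2 · t* · s/√n = 4.72
99% CI: t* = 2.642, (51.87, 58.13), width = 2 · t* · s/√n = 6.26

The 99% CI is wider by 6.26 - 4.72 = 1.54.
Higher confidence requires a wider interval.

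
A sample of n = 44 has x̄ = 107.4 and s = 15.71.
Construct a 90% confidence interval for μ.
(103.42, 111.38)

t-interval (σ unknown):
df = n - 1 = 43
t* = 1.681 for 90% confidence

Margin of error = t* · s/√n = 1.681 · 15.71/√44 = 3.98

CI: (103.42, 111.38)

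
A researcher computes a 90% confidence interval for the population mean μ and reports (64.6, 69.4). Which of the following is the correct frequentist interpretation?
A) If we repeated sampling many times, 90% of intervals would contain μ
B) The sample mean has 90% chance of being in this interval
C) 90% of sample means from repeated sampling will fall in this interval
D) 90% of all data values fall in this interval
A

A) Correct — this is the frequentist long-run coverage interpretation.
B) Wrong — x̄ is observed and sits in the interval by construction.
C) Wrong — coverage applies to intervals containing μ, not to future x̄ values.
D) Wrong — a CI is about the parameter μ, not individual data values.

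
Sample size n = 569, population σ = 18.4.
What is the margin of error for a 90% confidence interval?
Margin of error = 1.27

Margin of error = z* · σ/√n
= 1.645 · 18.4/√569
= 1.645 · 18.4/23.8537
= 1.27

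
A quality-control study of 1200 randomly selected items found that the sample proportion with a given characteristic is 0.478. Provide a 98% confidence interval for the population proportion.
(0.444, 0.512)

Proportion CI:
SE = √(p̂(1-p̂)/n) = √(0.478 · 0.522 / 1200) = 0.01442

z* = 2.326
Margin = z* · SE = 2.326 · 0.01442 = 0.0335

CI: 0.478 ± 0.0335 = (0.444, 0.512)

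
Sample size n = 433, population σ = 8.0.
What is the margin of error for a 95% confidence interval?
Margin of error = 0.75

Margin of error = z* · σ/√n
= 1.960 · 8.0/√433
= 1.960 · 8.0/20.8087
= 0.75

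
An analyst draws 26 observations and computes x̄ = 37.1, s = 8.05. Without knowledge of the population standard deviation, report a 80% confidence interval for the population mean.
(35.02, 39.18)

t-interval (σ unknown):
df = n - 1 = 25
t* = 1.316 for 80% confidence

Margin of error = t* · s/√n = 1.316 · 8.05/√26 = 2.08

CI: (35.02, 39.18)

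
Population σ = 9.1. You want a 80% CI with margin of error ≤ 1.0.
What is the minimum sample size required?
n ≥ 137

For margin E ≤ 1.0:
n ≥ (z* · σ / E)²
n ≥ (1.282 · 9.1 / 1.0)²
n ≥ 136.10

Minimum n = 137 (rounding up)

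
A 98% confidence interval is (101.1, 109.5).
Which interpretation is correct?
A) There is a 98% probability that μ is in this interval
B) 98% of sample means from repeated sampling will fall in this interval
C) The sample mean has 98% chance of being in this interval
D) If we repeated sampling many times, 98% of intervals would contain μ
D

A) Wrong — μ is fixed; the randomness lives in the interval, not in μ.
B) Wrong — coverage applies to intervals containing μ, not to future x̄ values.
C) Wrong — x̄ is observed and sits in the interval by construction.
D) Correct — this is the frequentist long-run coverage interpretation.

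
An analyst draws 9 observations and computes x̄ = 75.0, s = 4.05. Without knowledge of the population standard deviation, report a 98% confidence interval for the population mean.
(71.09, 78.91)

t-interval (σ unknown):
df = n - 1 = 8
t* = 2.896 for 98% confidence

Margin of error = t* · s/√n = 2.896 · 4.05/√9 = 3.91

CI: (71.09, 78.91)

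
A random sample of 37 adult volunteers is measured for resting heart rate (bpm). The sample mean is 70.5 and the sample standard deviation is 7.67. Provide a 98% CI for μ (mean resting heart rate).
(67.43, 73.57)

t-interval (σ unknown):
df = n - 1 = 36
t* = 2.434 for 98% confidence

Margin of error = t* · s/√n = 2.434 · 7.67/√37 = 3.07

CI: (67.43, 73.57)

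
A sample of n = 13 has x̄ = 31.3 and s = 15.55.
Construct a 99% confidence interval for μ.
(18.12, 44.48)

t-interval (σ unknown):
df = n - 1 = 12
t* = 3.055 for 99% confidence

Margin of error = t* · s/√n = 3.055 · 15.55/√13 = 13.18

CI: (18.12, 44.48)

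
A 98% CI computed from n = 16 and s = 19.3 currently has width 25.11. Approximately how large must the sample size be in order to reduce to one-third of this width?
n ≈ 144

CI width ∝ 1/√n
To reduce width by factor 3, need √n to grow by 3 → need 3² = 9 times as many samples.

Current: n = 16, width = 25.11
New: n = 144, width ≈ 7.57

Width reduced by factor of 25.11/7.57 = 3.32.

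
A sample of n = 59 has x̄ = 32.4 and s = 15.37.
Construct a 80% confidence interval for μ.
(29.81, 34.99)

t-interval (σ unknown):
df = n - 1 = 58
t* = 1.296 for 80% confidence

Margin of error = t* · s/√n = 1.296 · 15.37/√59 = 2.59

CI: (29.81, 34.99)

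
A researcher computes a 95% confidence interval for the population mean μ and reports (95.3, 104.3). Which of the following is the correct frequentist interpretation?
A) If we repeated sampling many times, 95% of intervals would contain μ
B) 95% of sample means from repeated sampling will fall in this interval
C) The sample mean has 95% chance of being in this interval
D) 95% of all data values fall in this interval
A

A) Correct — this is the frequentist long-run coverage interpretation.
B) Wrong — coverage applies to intervals containing μ, not to future x̄ values.
C) Wrong — x̄ is observed and sits in the interval by construction.
D) Wrong — a CI is about the parameter μ, not individual data values.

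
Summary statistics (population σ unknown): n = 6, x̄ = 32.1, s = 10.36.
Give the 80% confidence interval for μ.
(25.86, 38.34)

t-interval (σ unknown):
df = n - 1 = 5
t* = 1.476 for 80% confidence

Margin of error = t* · s/√n = 1.476 · 10.36/√6 = 6.24

CI: (25.86, 38.34)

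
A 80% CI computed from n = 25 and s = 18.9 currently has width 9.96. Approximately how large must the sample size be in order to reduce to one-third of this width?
n ≈ 225

CI width ∝ 1/√n
To reduce width by factor 3, need √n to grow by 3 → need 3² = 9 times as many samples.

Current: n = 25, width = 9.96
New: n = 225, width ≈ 3.24

Width reduced by factor of 9.96/3.24 = 3.07.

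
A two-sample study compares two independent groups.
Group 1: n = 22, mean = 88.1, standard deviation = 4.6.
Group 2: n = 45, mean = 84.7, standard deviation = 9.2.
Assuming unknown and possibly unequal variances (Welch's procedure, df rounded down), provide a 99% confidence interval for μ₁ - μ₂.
(-1.08, 7.88)

Difference: x̄₁ - x̄₂ = 3.40
SE = √(s₁²/n₁ + s₂²/n₂) = √(4.6²/22 + 9.2²/45) = 1.6860
df = 64.93 → 64 (Welch–Satterthwaite, rounded down)
t* = 2.655

CI: 3.40 ± 2.655 · 1.6860 = 3.40 ± 4.48 = (-1.08, 7.88)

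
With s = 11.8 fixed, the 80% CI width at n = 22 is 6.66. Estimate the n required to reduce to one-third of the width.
n ≈ 198

CI width ∝ 1/√n
To reduce width by factor 3, need √n to grow by 3 → need 3² = 9 times as many samples.

Current: n = 22, width = 6.66
New: n = 198, width ≈ 2.16

Width reduced by factor of 6.66/2.16 = 3.08.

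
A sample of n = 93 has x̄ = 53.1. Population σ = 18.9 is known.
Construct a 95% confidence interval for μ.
(49.26, 56.94)

z-interval (σ known):
z* = 1.960 for 95% confidence

Margin of error = z* · σ/√n = 1.960 · 18.9/√93 = 3.84

CI: (53.1 - 3.84, 53.1 + 3.84) = (49.26, 56.94)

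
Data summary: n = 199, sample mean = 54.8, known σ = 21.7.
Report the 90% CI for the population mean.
(52.27, 57.33)

z-interval (σ known):
z* = 1.645 for 90% confidence

Margin of error = z* · σ/√n = 1.645 · 21.7/√199 = 2.53

CI: (54.8 - 2.53, 54.8 + 2.53) = (52.27, 57.33)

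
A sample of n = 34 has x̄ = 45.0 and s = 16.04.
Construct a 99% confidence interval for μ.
(37.48, 52.52)

t-interval (σ unknown):
df = n - 1 = 33
t* = 2.733 for 99% confidence

Margin of error = t* · s/√n = 2.733 · 16.04/√34 = 7.52

CI: (37.48, 52.52)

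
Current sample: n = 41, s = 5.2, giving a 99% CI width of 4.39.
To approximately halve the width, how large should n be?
n ≈ 164

CI width ∝ 1/√n
To reduce width by factor 2, need √n to grow by 2 → need 2² = 4 times as many samples.

Current: n = 41, width = 4.39
New: n = 164, width ≈ 2.12

Width reduced by factor of 4.39/2.12 = 2.07.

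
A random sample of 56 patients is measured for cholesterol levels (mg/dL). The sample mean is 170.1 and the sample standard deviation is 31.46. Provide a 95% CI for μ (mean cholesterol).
(161.68, 178.52)

t-interval (σ unknown):
df = n - 1 = 55
t* = 2.004 for 95% confidence

Margin of error = t* · s/√n = 2.004 · 31.46/√56 = 8.42

CI: (161.68, 178.52)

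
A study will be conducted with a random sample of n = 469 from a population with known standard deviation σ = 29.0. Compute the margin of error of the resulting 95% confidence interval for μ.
Margin of error = 2.62

Margin of error = z* · σ/√n
= 1.960 · 29.0/√469
= 1.960 · 29.0/21.6564
= 2.62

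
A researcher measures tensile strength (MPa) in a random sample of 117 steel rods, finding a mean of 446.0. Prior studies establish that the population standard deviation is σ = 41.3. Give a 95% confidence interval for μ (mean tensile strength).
(438.52, 453.48)

z-interval (σ known):
z* = 1.960 for 95% confidence

Margin of error = z* · σ/√n = 1.960 · 41.3/√117 = 7.48

CI: (446.0 - 7.48, 446.0 + 7.48) = (438.52, 453.48)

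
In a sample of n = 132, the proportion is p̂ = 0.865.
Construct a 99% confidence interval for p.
(0.788, 0.942)

Proportion CI:
SE = √(p̂(1-p̂)/n) = √(0.865 · 0.135 / 132) = 0.02974

z* = 2.576
Margin = z* · SE = 2.576 · 0.02974 = 0.0766

CI: 0.865 ± 0.0766 = (0.788, 0.942)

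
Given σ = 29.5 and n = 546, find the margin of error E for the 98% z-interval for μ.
Margin of error = 2.94

Margin of error = z* · σ/√n
= 2.326 · 29.5/√546
= 2.326 · 29.5/23.3666
= 2.94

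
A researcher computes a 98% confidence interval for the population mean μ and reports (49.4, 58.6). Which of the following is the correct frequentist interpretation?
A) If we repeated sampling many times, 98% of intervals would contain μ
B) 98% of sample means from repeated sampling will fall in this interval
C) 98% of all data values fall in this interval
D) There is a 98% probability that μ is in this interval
A

A) Correct — this is the frequentist long-run coverage interpretation.
B) Wrong — coverage applies to intervals containing μ, not to future x̄ values.
C) Wrong — a CI is about the parameter μ, not individual data values.
D) Wrong — μ is fixed; the randomness lives in the interval, not in μ.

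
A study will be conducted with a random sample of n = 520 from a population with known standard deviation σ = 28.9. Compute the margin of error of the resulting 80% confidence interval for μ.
Margin of error = 1.62

Margin of error = z* · σ/√n
= 1.282 · 28.9/√520
= 1.282 · 28.9/22.8035
= 1.62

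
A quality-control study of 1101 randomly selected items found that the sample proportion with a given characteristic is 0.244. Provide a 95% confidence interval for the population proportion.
(0.219, 0.269)

Proportion CI:
SE = √(p̂(1-p̂)/n) = √(0.244 · 0.756 / 1101) = 0.01294

z* = 1.960
Margin = z* · SE = 1.960 · 0.01294 = 0.0254

CI: 0.244 ± 0.0254 = (0.219, 0.269)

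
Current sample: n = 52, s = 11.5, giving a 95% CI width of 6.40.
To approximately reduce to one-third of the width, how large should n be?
n ≈ 468

CI width ∝ 1/√n
To reduce width by factor 3, need √n to grow by 3 → need 3² = 9 times as many samples.

Current: n = 52, width = 6.40
New: n = 468, width ≈ 2.09

Width reduced by factor of 6.40/2.09 = 3.06.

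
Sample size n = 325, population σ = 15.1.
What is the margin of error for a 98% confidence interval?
Margin of error = 1.95

Margin of error = z* · σ/√n
= 2.326 · 15.1/√325
= 2.326 · 15.1/18.0278
= 1.95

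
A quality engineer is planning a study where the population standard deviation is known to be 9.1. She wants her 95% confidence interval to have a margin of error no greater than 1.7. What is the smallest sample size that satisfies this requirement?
n ≥ 111

For margin E ≤ 1.7:
n ≥ (z* · σ / E)²
n ≥ (1.960 · 9.1 / 1.7)²
n ≥ 110.08

Minimum n = 111 (rounding up)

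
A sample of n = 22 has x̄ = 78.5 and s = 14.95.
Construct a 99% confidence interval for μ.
(69.48, 87.52)

t-interval (σ unknown):
df = n - 1 = 21
t* = 2.831 for 99% confidence

Margin of error = t* · s/√n = 2.831 · 14.95/√22 = 9.02

CI: (69.48, 87.52)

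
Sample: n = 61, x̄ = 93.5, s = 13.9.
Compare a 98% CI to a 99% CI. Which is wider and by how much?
99% CI is wider by 0.96

df = 60
98% CI: t* = 2.390, (89.25, 97.75), width = 2 · t* · s/√n = 8.51
99% CI: t* = 2.660, (88.77, 98.23), width = 2 · t* · s/√n = 9.47

The 99% CI is wider by 9.47 - 8.51 = 0.96.
Higher confidence requires a wider interval.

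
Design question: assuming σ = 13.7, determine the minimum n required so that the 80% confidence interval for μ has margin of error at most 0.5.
n ≥ 1234

For margin E ≤ 0.5:
n ≥ (z* · σ / E)²
n ≥ (1.282 · 13.7 / 0.5)²
n ≥ 1233.89

Minimum n = 1234 (rounding up)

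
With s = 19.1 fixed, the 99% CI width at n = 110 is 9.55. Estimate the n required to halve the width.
n ≈ 440

CI width ∝ 1/√n
To reduce width by factor 2, need √n to grow by 2 → need 2² = 4 times as many samples.

Current: n = 110, width = 9.55
New: n = 440, width ≈ 4.71

Width reduced by factor of 9.55/4.71 = 2.03.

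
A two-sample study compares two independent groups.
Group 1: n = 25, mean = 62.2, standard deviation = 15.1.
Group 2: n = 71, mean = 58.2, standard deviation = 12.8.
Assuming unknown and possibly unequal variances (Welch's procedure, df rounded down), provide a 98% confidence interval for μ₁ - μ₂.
(-4.23, 12.23)

Difference: x̄₁ - x̄₂ = 4.00
SE = √(s₁²/n₁ + s₂²/n₂) = √(15.1²/25 + 12.8²/71) = 3.3805
df = 36.87 → 36 (Welch–Satterthwaite, rounded down)
t* = 2.434

CI: 4.00 ± 2.434 · 3.3805 = 4.00 ± 8.23 = (-4.23, 12.23)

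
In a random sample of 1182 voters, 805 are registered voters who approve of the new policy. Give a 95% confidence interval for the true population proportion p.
(0.654, 0.708)

Proportion CI:
p̂ = 805/1182 = 0.68105
SE = √(p̂(1-p̂)/n) = √(0.68105 · 0.31895 / 1182) = 0.01356

z* = 1.960
Margin = z* · SE = 1.960 · 0.01356 = 0.0266

CI: 0.68105 ± 0.0266 = (0.654, 0.708)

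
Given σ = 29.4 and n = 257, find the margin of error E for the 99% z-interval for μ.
Margin of error = 4.72

Margin of error = z* · σ/√n
= 2.576 · 29.4/√257
= 2.576 · 29.4/16.0312
= 4.72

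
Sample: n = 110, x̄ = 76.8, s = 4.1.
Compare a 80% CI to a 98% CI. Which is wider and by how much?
98% CI is wider by 0.84

df = 109
80% CI: t* = 1.289, (76.30, 77.30), width = 2 · t* · s/√n = 1.01
98% CI: t* = 2.361, (75.88, 77.72), width = 2 · t* · s/√n = 1.85

The 98% CI is wider by 1.85 - 1.01 = 0.84.
Higher confidence requires a wider interval.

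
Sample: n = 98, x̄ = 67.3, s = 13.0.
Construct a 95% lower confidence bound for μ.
μ ≥ 65.12

Lower bound (one-sided):
t* = 1.661 (one-sided for 95%)
Lower bound = x̄ - t* · s/√n = 67.3 - 1.661 · 13.0/√98 = 65.12

We are 95% confident that μ ≥ 65.12.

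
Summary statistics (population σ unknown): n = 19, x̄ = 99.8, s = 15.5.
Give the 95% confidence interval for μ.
(92.33, 107.27)

t-interval (σ unknown):
df = n - 1 = 18
t* = 2.101 for 95% confidence

Margin of error = t* · s/√n = 2.101 · 15.5/√19 = 7.47

CI: (92.33, 107.27)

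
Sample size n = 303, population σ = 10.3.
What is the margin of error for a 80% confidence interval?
Margin of error = 0.76

Margin of error = z* · σ/√n
= 1.282 · 10.3/√303
= 1.282 · 10.3/17.4069
= 0.76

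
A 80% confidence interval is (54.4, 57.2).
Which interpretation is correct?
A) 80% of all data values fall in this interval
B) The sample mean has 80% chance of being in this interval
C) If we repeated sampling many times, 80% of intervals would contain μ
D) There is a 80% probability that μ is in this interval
C

A) Wrong — a CI is about the parameter μ, not individual data values.
B) Wrong — x̄ is observed and sits in the interval by construction.
C) Correct — this is the frequentist long-run coverage interpretation.
D) Wrong — μ is fixed; the randomness lives in the interval, not in μ.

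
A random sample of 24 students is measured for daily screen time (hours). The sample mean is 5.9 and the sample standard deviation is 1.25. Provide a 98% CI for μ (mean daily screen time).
(5.26, 6.54)

t-interval (σ unknown):
df = n - 1 = 23
t* = 2.500 for 98% confidence

Margin of error = t* · s/√n = 2.500 · 1.25/√24 = 0.64

CI: (5.26, 6.54)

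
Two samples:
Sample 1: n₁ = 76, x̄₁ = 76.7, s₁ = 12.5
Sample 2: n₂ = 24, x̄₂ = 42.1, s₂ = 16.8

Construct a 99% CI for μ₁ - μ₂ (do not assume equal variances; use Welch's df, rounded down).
(24.40, 44.80)

Difference: x̄₁ - x̄₂ = 34.60
SE = √(s₁²/n₁ + s₂²/n₂) = √(12.5²/76 + 16.8²/24) = 3.7170
df = 31.45 → 31 (Welch–Satterthwaite, rounded down)
t* = 2.744

CI: 34.60 ± 2.744 · 3.7170 = 34.60 ± 10.20 = (24.40, 44.80)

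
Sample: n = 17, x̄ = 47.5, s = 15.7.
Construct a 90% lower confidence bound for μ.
μ ≥ 42.41

Lower bound (one-sided):
t* = 1.337 (one-sided for 90%)
Lower bound = x̄ - t* · s/√n = 47.5 - 1.337 · 15.7/√17 = 42.41

We are 90% confident that μ ≥ 42.41.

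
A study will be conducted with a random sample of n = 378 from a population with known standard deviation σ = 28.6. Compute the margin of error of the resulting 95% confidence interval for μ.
Margin of error = 2.88

Margin of error = z* · σ/√n
= 1.960 · 28.6/√378
= 1.960 · 28.6/19.4422
= 2.88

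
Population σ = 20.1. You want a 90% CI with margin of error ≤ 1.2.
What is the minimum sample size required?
n ≥ 760

For margin E ≤ 1.2:
n ≥ (z* · σ / E)²
n ≥ (1.645 · 20.1 / 1.2)²
n ≥ 759.21

Minimum n = 760 (rounding up)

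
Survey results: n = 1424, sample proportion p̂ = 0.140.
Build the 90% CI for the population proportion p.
(0.125, 0.155)

Proportion CI:
SE = √(p̂(1-p̂)/n) = √(0.140 · 0.860 / 1424) = 0.00920

z* = 1.645
Margin = z* · SE = 1.645 · 0.00920 = 0.0151

CI: 0.140 ± 0.0151 = (0.125, 0.155)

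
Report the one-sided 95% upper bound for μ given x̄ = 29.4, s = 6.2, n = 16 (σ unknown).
μ ≤ 32.12

Upper bound (one-sided):
t* = 1.753 (one-sided for 95%)
Upper bound = x̄ + t* · s/√n = 29.4 + 1.753 · 6.2/√16 = 32.12

We are 95% confident that μ ≤ 32.12.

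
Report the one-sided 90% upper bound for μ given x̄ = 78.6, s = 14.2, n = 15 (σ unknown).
μ ≤ 83.53

Upper bound (one-sided):
t* = 1.345 (one-sided for 90%)
Upper bound = x̄ + t* · s/√n = 78.6 + 1.345 · 14.2/√15 = 83.53

We are 90% confident that μ ≤ 83.53.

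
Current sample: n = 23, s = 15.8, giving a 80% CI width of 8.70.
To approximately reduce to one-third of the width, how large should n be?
n ≈ 207

CI width ∝ 1/√n
To reduce width by factor 3, need √n to grow by 3 → need 3² = 9 times as many samples.

Current: n = 23, width = 8.70
New: n = 207, width ≈ 2.82

Width reduced by factor of 8.70/2.82 = 3.09.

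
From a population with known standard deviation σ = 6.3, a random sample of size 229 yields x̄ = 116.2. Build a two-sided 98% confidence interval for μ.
(115.23, 117.17)

z-interval (σ known):
z* = 2.326 for 98% confidence

Margin of error = z* · σ/√n = 2.326 · 6.3/√229 = 0.97

CI: (116.2 - 0.97, 116.2 + 0.97) = (115.23, 117.17)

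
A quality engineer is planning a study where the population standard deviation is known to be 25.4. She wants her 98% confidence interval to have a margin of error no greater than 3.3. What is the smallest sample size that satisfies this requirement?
n ≥ 321

For margin E ≤ 3.3:
n ≥ (z* · σ / E)²
n ≥ (2.326 · 25.4 / 3.3)²
n ≥ 320.52

Minimum n = 321 (rounding up)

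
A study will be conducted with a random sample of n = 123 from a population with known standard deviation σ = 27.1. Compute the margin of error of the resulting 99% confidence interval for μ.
Margin of error = 6.29

Margin of error = z* · σ/√n
= 2.576 · 27.1/√123
= 2.576 · 27.1/11.0905
= 6.29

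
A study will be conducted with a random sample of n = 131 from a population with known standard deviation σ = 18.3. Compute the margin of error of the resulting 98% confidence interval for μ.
Margin of error = 3.72

Margin of error = z* · σ/√n
= 2.326 · 18.3/√131
= 2.326 · 18.3/11.4455
= 3.72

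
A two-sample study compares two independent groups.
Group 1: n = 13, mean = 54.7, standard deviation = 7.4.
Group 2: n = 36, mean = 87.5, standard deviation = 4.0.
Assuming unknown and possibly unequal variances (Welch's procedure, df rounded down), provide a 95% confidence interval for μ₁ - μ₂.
(-37.43, -28.17)

Difference: x̄₁ - x̄₂ = -32.80
SE = √(s₁²/n₁ + s₂²/n₂) = √(7.4²/13 + 4.0²/36) = 2.1580
df = 14.61 → 14 (Welch–Satterthwaite, rounded down)
t* = 2.145

CI: -32.80 ± 2.145 · 2.1580 = -32.80 ± 4.63 = (-37.43, -28.17)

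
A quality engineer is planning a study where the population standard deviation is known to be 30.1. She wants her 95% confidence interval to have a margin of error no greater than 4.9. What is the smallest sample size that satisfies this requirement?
n ≥ 145

For margin E ≤ 4.9:
n ≥ (z* · σ / E)²
n ≥ (1.960 · 30.1 / 4.9)²
n ≥ 144.96

Minimum n = 145 (rounding up)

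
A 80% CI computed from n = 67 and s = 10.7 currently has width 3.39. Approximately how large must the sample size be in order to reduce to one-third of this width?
n ≈ 603

CI width ∝ 1/√n
To reduce width by factor 3, need √n to grow by 3 → need 3² = 9 times as many samples.

Current: n = 67, width = 3.39
New: n = 603, width ≈ 1.12

Width reduced by factor of 3.39/1.12 = 3.03.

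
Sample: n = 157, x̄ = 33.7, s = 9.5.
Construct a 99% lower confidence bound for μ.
μ ≥ 31.92

Lower bound (one-sided):
t* = 2.350 (one-sided for 99%)
Lower bound = x̄ - t* · s/√n = 33.7 - 2.350 · 9.5/√157 = 31.92

We are 99% confident that μ ≥ 31.92.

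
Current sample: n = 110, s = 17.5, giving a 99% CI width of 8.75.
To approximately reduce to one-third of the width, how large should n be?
n ≈ 990

CI width ∝ 1/√n
To reduce width by factor 3, need √n to grow by 3 → need 3² = 9 times as many samples.

Current: n = 110, width = 8.75
New: n = 990, width ≈ 2.87

Width reduced by factor of 8.75/2.87 = 3.05.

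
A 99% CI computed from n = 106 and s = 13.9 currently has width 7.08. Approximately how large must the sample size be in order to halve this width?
n ≈ 424

CI width ∝ 1/√n
To reduce width by factor 2, need √n to grow by 2 → need 2² = 4 times as many samples.

Current: n = 106, width = 7.08
New: n = 424, width ≈ 3.49

Width reduced by factor of 7.08/3.49 = 2.03.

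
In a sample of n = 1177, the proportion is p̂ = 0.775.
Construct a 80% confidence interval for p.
(0.759, 0.791)

Proportion CI:
SE = √(p̂(1-p̂)/n) = √(0.775 · 0.225 / 1177) = 0.01217

z* = 1.282
Margin = z* · SE = 1.282 · 0.01217 = 0.0156

CI: 0.775 ± 0.0156 = (0.759, 0.791)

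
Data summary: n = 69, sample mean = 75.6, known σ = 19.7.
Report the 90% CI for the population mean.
(71.70, 79.50)

z-interval (σ known):
z* = 1.645 for 90% confidence

Margin of error = z* · σ/√n = 1.645 · 19.7/√69 = 3.90

CI: (75.6 - 3.90, 75.6 + 3.90) = (71.70, 79.50)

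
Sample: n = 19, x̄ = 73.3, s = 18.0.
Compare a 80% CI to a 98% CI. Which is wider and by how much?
98% CI is wider by 10.10

df = 18
80% CI: t* = 1.330, (67.81, 78.79), width = 2 · t* · s/√n = 10.98
98% CI: t* = 2.552, (62.76, 83.84), width = 2 · t* · s/√n = 21.08

The 98% CI is wider by 21.08 - 10.98 = 10.10.
Higher confidence requires a wider interval.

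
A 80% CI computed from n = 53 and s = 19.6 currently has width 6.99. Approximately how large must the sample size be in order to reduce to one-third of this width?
n ≈ 477

CI width ∝ 1/√n
To reduce width by factor 3, need √n to grow by 3 → need 3² = 9 times as many samples.

Current: n = 53, width = 6.99
New: n = 477, width ≈ 2.30

Width reduced by factor of 6.99/2.30 = 3.04.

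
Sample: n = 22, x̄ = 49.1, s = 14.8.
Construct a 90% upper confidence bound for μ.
μ ≤ 53.27

Upper bound (one-sided):
t* = 1.323 (one-sided for 90%)
Upper bound = x̄ + t* · s/√n = 49.1 + 1.323 · 14.8/√22 = 53.27

We are 90% confident that μ ≤ 53.27.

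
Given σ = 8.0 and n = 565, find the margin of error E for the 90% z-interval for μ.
Margin of error = 0.55

Margin of error = z* · σ/√n
= 1.645 · 8.0/√565
= 1.645 · 8.0/23.7697
= 0.55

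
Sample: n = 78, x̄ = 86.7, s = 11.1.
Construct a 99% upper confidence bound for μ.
μ ≤ 89.69

Upper bound (one-sided):
t* = 2.376 (one-sided for 99%)
Upper bound = x̄ + t* · s/√n = 86.7 + 2.376 · 11.1/√78 = 89.69

We are 99% confident that μ ≤ 89.69.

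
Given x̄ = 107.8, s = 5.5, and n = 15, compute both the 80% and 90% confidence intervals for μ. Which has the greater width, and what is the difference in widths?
90% CI is wider by 1.18

df = 14
80% CI: t* = 1.345, (105.89, 109.71), width = 2 · t* · s/√n = 3.82
90% CI: t* = 1.761, (105.30, 110.30), width = 2 · t* · s/√n = 5.00

The 90% CI is wider by 5.00 - 3.82 = 1.18.
Higher confidence requires a wider interval.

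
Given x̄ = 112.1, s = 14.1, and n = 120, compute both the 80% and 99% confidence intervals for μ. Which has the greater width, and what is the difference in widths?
99% CI is wider by 3.42

df = 119
80% CI: t* = 1.289, (110.44, 113.76), width = 2 · t* · s/√n = 3.32
99% CI: t* = 2.618, (108.73, 115.47), width = 2 · t* · s/√n = 6.74

The 99% CI is wider by 6.74 - 3.32 = 3.42.
Higher confidence requires a wider interval.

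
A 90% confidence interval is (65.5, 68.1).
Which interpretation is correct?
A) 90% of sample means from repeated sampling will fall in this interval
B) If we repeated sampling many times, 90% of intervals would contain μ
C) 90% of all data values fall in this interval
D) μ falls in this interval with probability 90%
B

A) Wrong — coverage applies to intervals containing μ, not to future x̄ values.
B) Correct — this is the frequentist long-run coverage interpretation.
C) Wrong — a CI is about the parameter μ, not individual data values.
D) Wrong — μ is fixed; the randomness lives in the interval, not in μ.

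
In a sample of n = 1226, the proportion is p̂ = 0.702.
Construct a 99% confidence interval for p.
(0.668, 0.736)

Proportion CI:
SE = √(p̂(1-p̂)/n) = √(0.702 · 0.298 / 1226) = 0.01306

z* = 2.576
Margin = z* · SE = 2.576 · 0.01306 = 0.0336

CI: 0.702 ± 0.0336 = (0.668, 0.736)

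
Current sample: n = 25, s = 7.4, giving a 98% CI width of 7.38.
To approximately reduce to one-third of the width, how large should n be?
n ≈ 225

CI width ∝ 1/√n
To reduce width by factor 3, need √n to grow by 3 → need 3² = 9 times as many samples.

Current: n = 25, width = 7.38
New: n = 225, width ≈ 2.31

Width reduced by factor of 7.38/2.31 = 3.19.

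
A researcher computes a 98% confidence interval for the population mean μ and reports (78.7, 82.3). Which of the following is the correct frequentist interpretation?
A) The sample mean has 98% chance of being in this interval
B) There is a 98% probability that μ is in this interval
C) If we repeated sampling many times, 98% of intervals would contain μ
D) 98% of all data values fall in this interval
C

A) Wrong — x̄ is observed and sits in the interval by construction.
B) Wrong — μ is fixed; the randomness lives in the interval, not in μ.
C) Correct — this is the frequentist long-run coverage interpretation.
D) Wrong — a CI is about the parameter μ, not individual data values.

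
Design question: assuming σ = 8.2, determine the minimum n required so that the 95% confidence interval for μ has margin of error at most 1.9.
n ≥ 72

For margin E ≤ 1.9:
n ≥ (z* · σ / E)²
n ≥ (1.960 · 8.2 / 1.9)²
n ≥ 71.55

Minimum n = 72 (rounding up)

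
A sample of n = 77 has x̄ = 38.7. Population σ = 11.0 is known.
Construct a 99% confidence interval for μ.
(35.47, 41.93)

z-interval (σ known):
z* = 2.576 for 99% confidence

Margin of error = z* · σ/√n = 2.576 · 11.0/√77 = 3.23

CI: (38.7 - 3.23, 38.7 + 3.23) = (35.47, 41.93)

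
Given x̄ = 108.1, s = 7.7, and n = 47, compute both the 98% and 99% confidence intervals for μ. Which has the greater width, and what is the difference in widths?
99% CI is wider by 0.63

df = 46
98% CI: t* = 2.410, (105.39, 110.81), width = 2 · t* · s/√n = 5.41
99% CI: t* = 2.687, (105.08, 111.12), width = 2 · t* · s/√n = 6.04

The 99% CI is wider by 6.04 - 5.41 = 0.63.
Higher confidence requires a wider interval.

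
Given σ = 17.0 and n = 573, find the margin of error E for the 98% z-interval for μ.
Margin of error = 1.65

Margin of error = z* · σ/√n
= 2.326 · 17.0/√573
= 2.326 · 17.0/23.9374
= 1.65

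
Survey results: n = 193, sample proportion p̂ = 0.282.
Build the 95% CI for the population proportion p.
(0.219, 0.345)

Proportion CI:
SE = √(p̂(1-p̂)/n) = √(0.282 · 0.718 / 193) = 0.03239

z* = 1.960
Margin = z* · SE = 1.960 · 0.03239 = 0.0635

CI: 0.282 ± 0.0635 = (0.219, 0.345)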